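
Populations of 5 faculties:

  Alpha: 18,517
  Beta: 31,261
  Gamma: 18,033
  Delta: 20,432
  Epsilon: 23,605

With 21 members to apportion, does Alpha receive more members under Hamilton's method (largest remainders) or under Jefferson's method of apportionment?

Hamilton: Alpha 4, Beta 6, Gamma 3, Delta 4, Epsilon 4.
Jefferson: Alpha 3, Beta 6, Gamma 3, Delta 4, Epsilon 5.
Alpha gets 4 under Hamilton and 3 under Jefferson.

Hamilton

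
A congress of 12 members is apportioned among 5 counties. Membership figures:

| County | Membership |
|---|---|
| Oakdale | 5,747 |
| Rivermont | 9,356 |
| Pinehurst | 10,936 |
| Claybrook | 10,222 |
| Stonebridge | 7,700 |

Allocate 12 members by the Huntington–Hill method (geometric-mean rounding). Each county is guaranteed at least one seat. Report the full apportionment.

Oakdale 2, Rivermont 2, Pinehurst 3, Claybrook 3, Stonebridge 2

With divisor 3942: modified quotas Oakdale 1.458, Rivermont 2.373, Pinehurst 2.774, Claybrook 2.593, Stonebridge 1.953.
Geometric-mean thresholds: Oakdale √(1·2)=1.414, Rivermont √(2·3)=2.449, Pinehurst √(2·3)=2.449, Claybrook √(2·3)=2.449, Stonebridge √(1·2)=1.414.
Each quota rounded against its threshold gives Oakdale 2, Rivermont 2, Pinehurst 3, Claybrook 3, Stonebridge 2 (total 12).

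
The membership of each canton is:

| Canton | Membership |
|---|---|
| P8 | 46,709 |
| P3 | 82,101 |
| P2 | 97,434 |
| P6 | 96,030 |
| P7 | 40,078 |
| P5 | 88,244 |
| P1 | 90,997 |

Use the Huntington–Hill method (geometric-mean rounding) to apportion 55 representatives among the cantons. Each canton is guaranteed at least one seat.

P8 5; P3 8; P2 10; P6 10; P7 4; P5 9; P1 9

With divisor 9899: modified quotas P8 4.719, P3 8.294, P2 9.843, P6 9.701, P7 4.049, P5 8.914, P1 9.193.
Geometric-mean thresholds: P8 √(4·5)=4.472, P3 √(8·9)=8.485, P2 √(9·10)=9.487, P6 √(9·10)=9.487, P7 √(4·5)=4.472, P5 √(8·9)=8.485, P1 √(9·10)=9.487.
Each quota rounded against its threshold gives P8 5, P3 8, P2 10, P6 10, P7 4, P5 9, P1 9 (total 55).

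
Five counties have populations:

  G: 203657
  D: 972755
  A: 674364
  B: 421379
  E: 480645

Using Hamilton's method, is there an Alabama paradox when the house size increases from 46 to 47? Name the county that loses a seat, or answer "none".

At 46 seats: G 4, D 16, A 11, B 7, E 8.
At 47 seats: G 3, D 17, A 12, B 7, E 8.
G drops from 4 to 3.

G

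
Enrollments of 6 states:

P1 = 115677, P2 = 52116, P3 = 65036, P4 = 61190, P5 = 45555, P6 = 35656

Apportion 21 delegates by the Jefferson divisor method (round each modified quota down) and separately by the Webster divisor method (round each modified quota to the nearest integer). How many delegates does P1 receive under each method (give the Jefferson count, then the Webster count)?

7 and 6

Jefferson: P1 7, P2 3, P3 4, P4 3, P5 2, P6 2.
Webster: P1 6, P2 3, P3 4, P4 3, P5 3, P6 2.
P1 gets 7 under Jefferson and 6 under Webster.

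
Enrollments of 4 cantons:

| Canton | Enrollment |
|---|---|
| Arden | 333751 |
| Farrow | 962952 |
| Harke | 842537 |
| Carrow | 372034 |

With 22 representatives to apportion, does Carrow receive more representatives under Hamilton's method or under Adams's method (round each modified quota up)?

Hamilton: Arden 3, Farrow 9, Harke 7, Carrow 3.
Adams: Arden 3, Farrow 8, Harke 7, Carrow 4.
Carrow gets 3 under Hamilton and 4 under Adams.

Adams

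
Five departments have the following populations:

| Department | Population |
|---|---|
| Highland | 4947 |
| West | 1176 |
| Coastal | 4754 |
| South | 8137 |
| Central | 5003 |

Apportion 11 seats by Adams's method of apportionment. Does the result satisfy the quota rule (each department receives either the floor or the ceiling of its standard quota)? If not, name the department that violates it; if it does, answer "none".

none

Standard quotas: Highland 2.266, West 0.539, Coastal 2.177, South 3.727, Central 2.291.
Adams allocation: Highland 2, West 1, Coastal 2, South 4, Central 2.
Every allocation lies between the lower and upper quota.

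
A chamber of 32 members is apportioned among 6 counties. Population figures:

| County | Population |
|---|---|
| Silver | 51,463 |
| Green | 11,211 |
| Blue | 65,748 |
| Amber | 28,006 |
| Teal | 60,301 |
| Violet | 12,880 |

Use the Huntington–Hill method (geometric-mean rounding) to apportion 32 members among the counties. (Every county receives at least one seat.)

With divisor 7428: modified quotas Silver 6.928, Green 1.509, Blue 8.851, Amber 3.770, Teal 8.118, Violet 1.734.
Geometric-mean thresholds: Silver √(6·7)=6.481, Green √(1·2)=1.414, Blue √(8·9)=8.485, Amber √(3·4)=3.464, Teal √(8·9)=8.485, Violet √(1·2)=1.414.
Each quota rounded against its threshold gives Silver 7, Green 2, Blue 9, Amber 4, Teal 8, Violet 2 (total 32).

Silver 7, Green 2, Blue 9, Amber 4, Teal 8, Violet 2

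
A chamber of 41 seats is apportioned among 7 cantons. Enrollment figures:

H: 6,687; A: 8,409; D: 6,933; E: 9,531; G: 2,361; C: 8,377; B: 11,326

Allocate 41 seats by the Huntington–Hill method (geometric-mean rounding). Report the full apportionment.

With divisor 1295: modified quotas H 5.164, A 6.493, D 5.354, E 7.360, G 1.823, C 6.469, B 8.746.
Geometric-mean thresholds: H √(5·6)=5.477, A √(6·7)=6.481, D √(5·6)=5.477, E √(7·8)=7.483, G √(1·2)=1.414, C √(6·7)=6.481, B √(8·9)=8.485.
Each quota rounded against its threshold gives H 5, A 7, D 5, E 7, G 2, C 6, B 9 (total 41).

H: 5, A: 7, D: 5, E: 7, G: 2, C: 6, B: 9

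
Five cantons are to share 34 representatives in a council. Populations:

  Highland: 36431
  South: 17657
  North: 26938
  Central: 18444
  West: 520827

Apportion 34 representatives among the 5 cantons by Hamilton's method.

Highland 2, South 1, North 1, Central 1, West 29

Standard divisor: 620297 ÷ 34 ≈ 18244.029.
Standard quotas: Highland 1.9969, South 0.9678, North 1.4765, Central 1.0110, West 28.5478.
Lower quotas: Highland 1, South 0, North 1, Central 1, West 28 (sum 31, leaving 3 seats).
Remainders in descending order: Highland 0.9969, South 0.9678, West 0.5478, North 0.4765, Central 0.0110.
Largest remainders: Highland, South, West receive the extra seats.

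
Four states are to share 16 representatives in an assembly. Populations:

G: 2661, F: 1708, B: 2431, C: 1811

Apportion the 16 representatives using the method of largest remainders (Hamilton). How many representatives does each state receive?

G 5; F 3; B 5; C 3

Standard divisor: 8611 ÷ 16 ≈ 538.188.
Standard quotas: G 4.944, F 3.174, B 4.517, C 3.365.
Lower quotas: G 4, F 3, B 4, C 3 (sum 14, leaving 2 seats).
Remainders in descending order: G 0.944, B 0.517, C 0.365, F 0.174.
The surplus seats go to G, B.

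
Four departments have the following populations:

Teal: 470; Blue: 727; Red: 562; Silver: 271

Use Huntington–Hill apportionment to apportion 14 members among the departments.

Teal 3, Blue 5, Red 4, Silver 2

With divisor 149: modified quotas Teal 3.154, Blue 4.879, Red 3.772, Silver 1.819.
Geometric-mean thresholds: Teal √(3·4)=3.464, Blue √(4·5)=4.472, Red √(3·4)=3.464, Silver √(1·2)=1.414.
Each quota rounded against its threshold gives Teal 3, Blue 5, Red 4, Silver 2 (total 14).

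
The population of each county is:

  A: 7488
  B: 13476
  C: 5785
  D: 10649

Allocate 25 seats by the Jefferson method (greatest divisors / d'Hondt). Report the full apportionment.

A=5, B=9, C=4, D=7

Standard divisor 37398/25 ≈ 1495.92; standard quotas: A 5.006, B 9.009, C 3.867, D 7.119.
Rounding down gives 5, 9, 3, 7 = 24 seats, so the divisor must be adjusted.
With modified divisor 1400: modified quotas A 5.349, B 9.626, C 4.132, D 7.606.
Rounding down: A 5, B 9, C 4, D 7 (total 25).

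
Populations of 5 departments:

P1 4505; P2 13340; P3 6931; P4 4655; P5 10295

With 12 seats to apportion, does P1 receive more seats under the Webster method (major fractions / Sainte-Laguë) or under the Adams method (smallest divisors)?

Webster: P1 1, P2 4, P3 2, P4 2, P5 3.
Adams: P1 2, P2 3, P3 2, P4 2, P5 3.
P1 gets 1 under Webster and 2 under Adams.

Adams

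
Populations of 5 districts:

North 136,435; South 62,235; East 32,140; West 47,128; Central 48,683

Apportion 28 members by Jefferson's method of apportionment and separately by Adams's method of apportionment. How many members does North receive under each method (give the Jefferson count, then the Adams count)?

Jefferson: North 12, South 5, East 3, West 4, Central 4.
Adams: North 11, South 6, East 3, West 4, Central 4.
North gets 12 under Jefferson and 11 under Adams.

12 and 11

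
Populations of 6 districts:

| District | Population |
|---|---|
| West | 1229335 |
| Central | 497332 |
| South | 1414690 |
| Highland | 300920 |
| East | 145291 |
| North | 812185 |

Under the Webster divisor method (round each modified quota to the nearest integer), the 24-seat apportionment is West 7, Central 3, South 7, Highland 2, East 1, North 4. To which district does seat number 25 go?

Priority for the next seat is population ÷ (current seats + 0.5).
Priorities: West 163911.333, Central 142094.857, South 188625.333, Highland 120368.000, East 96860.667, North 180485.556.
Highest priority: South.

South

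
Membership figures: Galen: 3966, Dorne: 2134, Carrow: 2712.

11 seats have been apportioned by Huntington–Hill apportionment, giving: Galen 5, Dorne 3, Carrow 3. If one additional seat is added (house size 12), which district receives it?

Priority for the next seat is population ÷ (√(s·(s+1))).
Priorities: Galen 724.089, Dorne 616.033, Carrow 782.887.
Highest priority: Carrow.

Carrow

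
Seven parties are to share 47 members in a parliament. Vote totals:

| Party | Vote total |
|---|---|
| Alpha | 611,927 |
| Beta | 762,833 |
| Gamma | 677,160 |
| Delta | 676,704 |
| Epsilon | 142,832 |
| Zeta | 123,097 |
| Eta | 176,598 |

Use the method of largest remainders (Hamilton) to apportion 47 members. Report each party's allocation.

The standard divisor is 3171151/47 ≈ 67471.298.
Standard quotas: Alpha 9.0694, Beta 11.3060, Gamma 10.0363, Delta 10.0295, Epsilon 2.1169, Zeta 1.8244, Eta 2.6174.
Lower quotas: Alpha 9, Beta 11, Gamma 10, Delta 10, Epsilon 2, Zeta 1, Eta 2 (sum 45, leaving 2 seats).
Remainders in descending order: Zeta 0.8244, Eta 0.6174, Beta 0.3060, Epsilon 0.1169, Alpha 0.0694, Gamma 0.0363, Delta 0.0295.
Largest remainders: Zeta, Eta receive the extra seats.

Alpha: 9; Beta: 11; Gamma: 10; Delta: 10; Epsilon: 2; Zeta: 2; Eta: 3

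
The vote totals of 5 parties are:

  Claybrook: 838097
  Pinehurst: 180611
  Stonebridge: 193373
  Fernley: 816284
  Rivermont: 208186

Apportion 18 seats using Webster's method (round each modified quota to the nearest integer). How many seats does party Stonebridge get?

2

Standard divisor 2236551/18 ≈ 124252.833; standard quotas: Claybrook 6.745, Pinehurst 1.454, Stonebridge 1.556, Fernley 6.570, Rivermont 1.676.
Rounding to the nearest integer gives 7, 1, 2, 7, 2 = 19 seats, so the divisor must be adjusted.
With modified divisor 127200: modified quotas Claybrook 6.589, Pinehurst 1.420, Stonebridge 1.520, Fernley 6.417, Rivermont 1.637.
Rounding to the nearest integer: Claybrook 7, Pinehurst 1, Stonebridge 2, Fernley 6, Rivermont 2 (total 18).
Stonebridge receives 2.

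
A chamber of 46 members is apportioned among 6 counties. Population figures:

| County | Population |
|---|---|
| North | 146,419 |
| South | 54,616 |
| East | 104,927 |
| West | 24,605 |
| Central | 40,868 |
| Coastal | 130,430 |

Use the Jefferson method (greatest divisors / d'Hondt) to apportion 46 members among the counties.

Standard divisor 501865/46 ≈ 10910.109; standard quotas: North 13.420, South 5.006, East 9.617, West 2.255, Central 3.746, Coastal 11.955.
Rounding down gives 13, 5, 9, 2, 3, 11 = 43 seats, so the divisor must be adjusted.
With modified divisor 10300: modified quotas North 14.215, South 5.303, East 10.187, West 2.389, Central 3.968, Coastal 12.663.
Rounding down: North 14, South 5, East 10, West 2, Central 3, Coastal 12 (total 46).

North=14, South=5, East=10, West=2, Central=3, Coastal=12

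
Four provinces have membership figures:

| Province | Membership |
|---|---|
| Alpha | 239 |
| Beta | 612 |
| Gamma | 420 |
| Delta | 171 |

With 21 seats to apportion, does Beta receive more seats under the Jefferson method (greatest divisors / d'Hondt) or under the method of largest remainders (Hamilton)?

Jefferson

Jefferson: Alpha 3, Beta 10, Gamma 6, Delta 2.
Hamilton: Alpha 3, Beta 9, Gamma 6, Delta 3.
Beta gets 10 under Jefferson and 9 under Hamilton.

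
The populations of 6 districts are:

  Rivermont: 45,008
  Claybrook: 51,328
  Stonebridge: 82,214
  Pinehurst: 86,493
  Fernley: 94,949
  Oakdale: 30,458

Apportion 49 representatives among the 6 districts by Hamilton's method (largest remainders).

Total 390450; standard divisor 390450/49 ≈ 7968.367.
Standard quotas: Rivermont 5.6483, Claybrook 6.4415, Stonebridge 10.3175, Pinehurst 10.8545, Fernley 11.9157, Oakdale 3.8224.
Lower quotas: Rivermont 5, Claybrook 6, Stonebridge 10, Pinehurst 10, Fernley 11, Oakdale 3 (sum 45, leaving 4 seats).
Remainders in descending order: Fernley 0.9157, Pinehurst 0.8545, Oakdale 0.8224, Rivermont 0.6483, Claybrook 0.4415, Stonebridge 0.3175.
The surplus seats go to Fernley, Pinehurst, Oakdale, Rivermont.

Rivermont 6; Claybrook 6; Stonebridge 10; Pinehurst 11; Fernley 12; Oakdale 4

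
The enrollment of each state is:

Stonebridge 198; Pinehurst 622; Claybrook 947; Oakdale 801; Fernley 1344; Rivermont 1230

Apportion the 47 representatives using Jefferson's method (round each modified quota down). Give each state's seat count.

Standard divisor 5142/47 ≈ 109.404; standard quotas: Stonebridge 1.810, Pinehurst 5.685, Claybrook 8.656, Oakdale 7.321, Fernley 12.285, Rivermont 11.243.
Rounding down gives 1, 5, 8, 7, 12, 11 = 44 seats, so the divisor must be adjusted.
With modified divisor 103: modified quotas Stonebridge 1.922, Pinehurst 6.039, Claybrook 9.194, Oakdale 7.777, Fernley 13.049, Rivermont 11.942.
Rounding down: Stonebridge 1, Pinehurst 6, Claybrook 9, Oakdale 7, Fernley 13, Rivermont 11 (total 47).

Stonebridge: 1; Pinehurst: 6; Claybrook: 9; Oakdale: 7; Fernley: 13; Rivermont: 11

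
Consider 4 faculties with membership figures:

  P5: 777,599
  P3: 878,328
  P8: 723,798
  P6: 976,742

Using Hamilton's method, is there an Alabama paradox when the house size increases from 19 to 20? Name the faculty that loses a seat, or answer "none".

At 19 seats: P5 4, P3 5, P8 4, P6 6.
At 20 seats: P5 5, P3 5, P8 4, P6 6.
No faculty's allocation decreased.

none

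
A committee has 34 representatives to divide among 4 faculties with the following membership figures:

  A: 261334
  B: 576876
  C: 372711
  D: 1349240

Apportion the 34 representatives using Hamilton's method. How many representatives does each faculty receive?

A=3, B=8, C=5, D=18

Total 2560161; standard divisor 2560161/34 ≈ 75298.853.
Standard quotas: A 3.4706, B 7.6612, C 4.9498, D 17.9185.
Lower quotas: A 3, B 7, C 4, D 17 (sum 31, leaving 3 seats).
Remainders in descending order: C 0.9498, D 0.9185, B 0.6612, A 0.4706.
Largest remainders: C, D, B receive the extra seats.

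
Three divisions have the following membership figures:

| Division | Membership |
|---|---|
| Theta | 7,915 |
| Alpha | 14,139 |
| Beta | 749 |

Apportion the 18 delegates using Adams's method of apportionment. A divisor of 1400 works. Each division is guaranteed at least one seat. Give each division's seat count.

With modified divisor 1400: modified quotas Theta 5.654, Alpha 10.099, Beta 0.535.
Rounding up: Theta 6, Alpha 11, Beta 1 (total 18).

Theta=6; Alpha=11; Beta=1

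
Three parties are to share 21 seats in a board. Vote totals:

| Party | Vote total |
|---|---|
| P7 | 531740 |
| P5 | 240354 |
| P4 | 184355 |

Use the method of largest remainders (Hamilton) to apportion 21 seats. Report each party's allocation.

P7: 12, P5: 5, P4: 4

Standard divisor: 956449 ÷ 21 ≈ 45545.19.
Standard quotas: P7 11.6750, P5 5.2773, P4 4.0477.
Lower quotas: P7 11, P5 5, P4 4 (sum 20, leaving 1 seat).
Remainders in descending order: P7 0.6750, P5 0.2773, P4 0.0477.
The surplus seat goes to P7.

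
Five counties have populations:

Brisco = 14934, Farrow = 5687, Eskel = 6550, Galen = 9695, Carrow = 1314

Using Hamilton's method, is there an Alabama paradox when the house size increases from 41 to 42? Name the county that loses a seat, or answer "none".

At 41 seats: Brisco 16, Farrow 6, Eskel 7, Galen 11, Carrow 1.
At 42 seats: Brisco 16, Farrow 6, Eskel 7, Galen 11, Carrow 2.
No county's allocation decreased.

none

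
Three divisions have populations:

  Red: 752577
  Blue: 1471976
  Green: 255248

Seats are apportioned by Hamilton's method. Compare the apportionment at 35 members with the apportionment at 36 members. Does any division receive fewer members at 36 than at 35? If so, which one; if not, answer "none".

none

At 35 seats: Red 11, Blue 21, Green 3.
At 36 seats: Red 11, Blue 21, Green 4.
No division's allocation decreased.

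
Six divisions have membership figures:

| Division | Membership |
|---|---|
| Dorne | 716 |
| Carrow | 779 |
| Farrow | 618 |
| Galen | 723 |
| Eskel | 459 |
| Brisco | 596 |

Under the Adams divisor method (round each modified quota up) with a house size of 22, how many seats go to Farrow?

4

Standard divisor 3891/22 ≈ 176.864; standard quotas: Dorne 4.048, Carrow 4.405, Farrow 3.494, Galen 4.088, Eskel 2.595, Brisco 3.370.
Rounding up gives 5, 5, 4, 5, 3, 4 = 26 seats, so the divisor must be adjusted.
With modified divisor 200: modified quotas Dorne 3.580, Carrow 3.895, Farrow 3.090, Galen 3.615, Eskel 2.295, Brisco 2.980.
Rounding up: Dorne 4, Carrow 4, Farrow 4, Galen 4, Eskel 3, Brisco 3 (total 22).
Farrow receives 4.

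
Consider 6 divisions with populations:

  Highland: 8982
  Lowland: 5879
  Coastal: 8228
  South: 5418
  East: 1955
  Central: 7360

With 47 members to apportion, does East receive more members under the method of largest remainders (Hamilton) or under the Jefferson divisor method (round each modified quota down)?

Hamilton: Highland 11, Lowland 7, Coastal 10, South 7, East 3, Central 9.
Jefferson: Highland 12, Lowland 7, Coastal 10, South 7, East 2, Central 9.
East gets 3 under Hamilton and 2 under Jefferson.

Hamilton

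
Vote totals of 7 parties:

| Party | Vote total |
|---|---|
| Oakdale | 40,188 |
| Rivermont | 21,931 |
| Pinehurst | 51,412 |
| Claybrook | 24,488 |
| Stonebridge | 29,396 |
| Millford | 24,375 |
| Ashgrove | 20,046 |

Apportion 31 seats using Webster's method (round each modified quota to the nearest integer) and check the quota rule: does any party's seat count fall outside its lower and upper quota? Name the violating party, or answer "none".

Standard quotas: Oakdale 5.881, Rivermont 3.209, Pinehurst 7.524, Claybrook 3.584, Stonebridge 4.302, Millford 3.567, Ashgrove 2.934.
Webster allocation: Oakdale 6, Rivermont 3, Pinehurst 7, Claybrook 4, Stonebridge 4, Millford 4, Ashgrove 3.
Every allocation lies between the lower and upper quota.

none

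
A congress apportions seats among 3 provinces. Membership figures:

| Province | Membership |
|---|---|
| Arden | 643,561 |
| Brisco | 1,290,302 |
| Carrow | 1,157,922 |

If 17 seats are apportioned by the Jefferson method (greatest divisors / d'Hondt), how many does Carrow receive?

7

Standard divisor 3091785/17 ≈ 181869.706; standard quotas: Arden 3.539, Brisco 7.095, Carrow 6.367.
Rounding down gives 3, 7, 6 = 16 seats, so the divisor must be adjusted.
With modified divisor 163400: modified quotas Arden 3.939, Brisco 7.897, Carrow 7.086.
Rounding down: Arden 3, Brisco 7, Carrow 7 (total 17).
Carrow receives 7.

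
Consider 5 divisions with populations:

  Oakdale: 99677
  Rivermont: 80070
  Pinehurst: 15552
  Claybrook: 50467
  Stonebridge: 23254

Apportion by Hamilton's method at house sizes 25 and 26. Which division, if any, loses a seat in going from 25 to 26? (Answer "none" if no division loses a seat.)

Pinehurst

At 25 seats: Oakdale 9, Rivermont 7, Pinehurst 2, Claybrook 5, Stonebridge 2.
At 26 seats: Oakdale 10, Rivermont 8, Pinehurst 1, Claybrook 5, Stonebridge 2.
Pinehurst drops from 2 to 1.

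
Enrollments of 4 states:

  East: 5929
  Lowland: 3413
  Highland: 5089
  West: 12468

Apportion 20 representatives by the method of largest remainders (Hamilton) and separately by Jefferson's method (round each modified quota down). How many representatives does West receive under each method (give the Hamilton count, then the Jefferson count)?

Hamilton: East 4, Lowland 3, Highland 4, West 9.
Jefferson: East 4, Lowland 2, Highland 4, West 10.
West gets 9 under Hamilton and 10 under Jefferson.

9 and 10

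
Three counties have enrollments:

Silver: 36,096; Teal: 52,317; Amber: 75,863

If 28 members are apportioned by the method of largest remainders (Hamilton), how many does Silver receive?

6

Total 164276; standard divisor 164276/28 = 5867.
Standard quotas: Silver 6.1524, Teal 8.9172, Amber 12.9305.
Lower quotas: Silver 6, Teal 8, Amber 12 (sum 26, leaving 2 seats).
Remainders in descending order: Amber 0.9305, Teal 0.9172, Silver 0.1524.
The surplus seats go to Amber, Teal.
Silver receives 6.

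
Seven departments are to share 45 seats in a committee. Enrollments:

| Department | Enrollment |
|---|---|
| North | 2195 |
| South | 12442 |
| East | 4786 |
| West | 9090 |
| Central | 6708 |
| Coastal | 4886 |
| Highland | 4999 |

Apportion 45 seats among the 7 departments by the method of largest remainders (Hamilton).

Total 45106; standard divisor 45106/45 ≈ 1002.356.
Standard quotas: North 2.1898, South 12.4128, East 4.7748, West 9.0686, Central 6.6922, Coastal 4.8745, Highland 4.9873.
Lower quotas: North 2, South 12, East 4, West 9, Central 6, Coastal 4, Highland 4 (sum 41, leaving 4 seats).
Remainders in descending order: Highland 0.9873, Coastal 0.8745, East 0.7748, Central 0.6922, South 0.4128, North 0.1898, West 0.0686.
The surplus seats go to Highland, Coastal, East, Central.

North 2, South 12, East 5, West 9, Central 7, Coastal 5, Highland 5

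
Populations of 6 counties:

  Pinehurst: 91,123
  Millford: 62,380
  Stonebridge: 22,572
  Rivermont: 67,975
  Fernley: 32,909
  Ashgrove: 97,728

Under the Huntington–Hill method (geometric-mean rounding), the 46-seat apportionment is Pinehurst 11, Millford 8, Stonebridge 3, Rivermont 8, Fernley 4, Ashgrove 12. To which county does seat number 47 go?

Rivermont

Priority for the next seat is population ÷ (√(s·(s+1))).
Priorities: Pinehurst 7931.239, Millford 7351.554, Stonebridge 6515.975, Rivermont 8010.931, Fernley 7358.676, Ashgrove 7824.502.
Highest priority: Rivermont.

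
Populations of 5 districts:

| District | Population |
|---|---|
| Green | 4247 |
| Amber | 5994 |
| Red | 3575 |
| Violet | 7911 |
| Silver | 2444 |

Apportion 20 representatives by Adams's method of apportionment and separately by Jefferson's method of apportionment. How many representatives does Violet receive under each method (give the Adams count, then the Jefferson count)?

6 and 7

Adams: Green 4, Amber 5, Red 3, Violet 6, Silver 2.
Jefferson: Green 3, Amber 5, Red 3, Violet 7, Silver 2.
Violet gets 6 under Adams and 7 under Jefferson.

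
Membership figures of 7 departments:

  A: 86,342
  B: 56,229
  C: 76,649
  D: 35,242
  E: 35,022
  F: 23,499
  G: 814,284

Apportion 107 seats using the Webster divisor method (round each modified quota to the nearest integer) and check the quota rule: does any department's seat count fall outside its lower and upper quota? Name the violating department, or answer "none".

Standard quotas: A 8.196, B 5.337, C 7.276, D 3.345, E 3.324, F 2.231, G 77.292.
Webster allocation: A 8, B 5, C 7, D 3, E 3, F 2, G 79.
G has quota 77.292 (lower 77, upper 78) but receives 79 — outside the quota interval.

G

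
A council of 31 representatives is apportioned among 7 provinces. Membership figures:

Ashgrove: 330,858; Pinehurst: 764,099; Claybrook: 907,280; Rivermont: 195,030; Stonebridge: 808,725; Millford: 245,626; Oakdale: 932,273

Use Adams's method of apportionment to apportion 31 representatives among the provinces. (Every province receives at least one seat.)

Standard divisor 4183891/31 ≈ 134964.226; standard quotas: Ashgrove 2.451, Pinehurst 5.661, Claybrook 6.722, Rivermont 1.445, Stonebridge 5.992, Millford 1.820, Oakdale 6.908.
Rounding up gives 3, 6, 7, 2, 6, 2, 7 = 33 seats, so the divisor must be adjusted.
With modified divisor 154100: modified quotas Ashgrove 2.147, Pinehurst 4.958, Claybrook 5.888, Rivermont 1.266, Stonebridge 5.248, Millford 1.594, Oakdale 6.050.
Rounding up: Ashgrove 3, Pinehurst 5, Claybrook 6, Rivermont 2, Stonebridge 6, Millford 2, Oakdale 7 (total 31).

Ashgrove=3; Pinehurst=5; Claybrook=6; Rivermont=2; Stonebridge=6; Millford=2; Oakdale=7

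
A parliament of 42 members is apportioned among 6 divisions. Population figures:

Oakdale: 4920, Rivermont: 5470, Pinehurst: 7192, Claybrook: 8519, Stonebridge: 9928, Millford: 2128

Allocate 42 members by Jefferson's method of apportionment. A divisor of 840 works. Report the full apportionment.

Oakdale: 5, Rivermont: 6, Pinehurst: 8, Claybrook: 10, Stonebridge: 11, Millford: 2

With modified divisor 840: modified quotas Oakdale 5.857, Rivermont 6.512, Pinehurst 8.562, Claybrook 10.142, Stonebridge 11.819, Millford 2.533.
Rounding down: Oakdale 5, Rivermont 6, Pinehurst 8, Claybrook 10, Stonebridge 11, Millford 2 (total 42).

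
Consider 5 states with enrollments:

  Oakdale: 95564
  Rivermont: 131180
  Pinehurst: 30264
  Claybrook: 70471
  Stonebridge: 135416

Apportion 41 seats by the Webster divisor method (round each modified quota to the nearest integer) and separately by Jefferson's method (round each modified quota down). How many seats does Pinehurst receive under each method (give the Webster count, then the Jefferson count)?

Webster: Oakdale 8, Rivermont 12, Pinehurst 3, Claybrook 6, Stonebridge 12.
Jefferson: Oakdale 9, Rivermont 12, Pinehurst 2, Claybrook 6, Stonebridge 12.
Pinehurst gets 3 under Webster and 2 under Jefferson.

3 and 2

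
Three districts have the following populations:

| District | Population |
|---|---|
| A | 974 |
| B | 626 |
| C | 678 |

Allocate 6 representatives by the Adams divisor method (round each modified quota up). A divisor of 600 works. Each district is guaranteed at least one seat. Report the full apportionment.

A 2; B 2; C 2

With modified divisor 600: modified quotas A 1.623, B 1.043, C 1.130.
Rounding up: A 2, B 2, C 2 (total 6).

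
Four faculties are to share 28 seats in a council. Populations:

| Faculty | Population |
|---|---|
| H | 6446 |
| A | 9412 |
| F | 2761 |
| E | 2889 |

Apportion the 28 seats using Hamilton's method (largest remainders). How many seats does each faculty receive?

H: 8; A: 12; F: 4; E: 4

The standard divisor is 21508/28 ≈ 768.143.
Standard quotas: H 8.3917, A 12.2529, F 3.5944, E 3.7610.
Lower quotas: H 8, A 12, F 3, E 3 (sum 26, leaving 2 seats).
Remainders in descending order: E 0.7610, F 0.5944, H 0.3917, A 0.2529.
Largest remainders: E, F receive the extra seats.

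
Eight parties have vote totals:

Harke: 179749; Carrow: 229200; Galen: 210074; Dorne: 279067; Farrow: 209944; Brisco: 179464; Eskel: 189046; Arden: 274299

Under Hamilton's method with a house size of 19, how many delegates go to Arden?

3

Standard divisor: 1750843 ÷ 19 ≈ 92149.632.
Standard quotas: Harke 1.9506, Carrow 2.4873, Galen 2.2797, Dorne 3.0284, Farrow 2.2783, Brisco 1.9475, Eskel 2.0515, Arden 2.9767.
Lower quotas: Harke 1, Carrow 2, Galen 2, Dorne 3, Farrow 2, Brisco 1, Eskel 2, Arden 2 (sum 15, leaving 4 seats).
Remainders in descending order: Arden 0.9767, Harke 0.9506, Brisco 0.9475, Carrow 0.4873, Galen 0.2797, Farrow 0.2783, Eskel 0.0515, Dorne 0.0284.
Largest remainders: Arden, Harke, Brisco, Carrow receive the extra seats.
Arden receives 3.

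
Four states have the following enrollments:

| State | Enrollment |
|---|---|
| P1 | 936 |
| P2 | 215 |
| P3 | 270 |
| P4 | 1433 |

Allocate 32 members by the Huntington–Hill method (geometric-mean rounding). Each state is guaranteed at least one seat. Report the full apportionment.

With divisor 89: modified quotas P1 10.517, P2 2.416, P3 3.034, P4 16.101.
Geometric-mean thresholds: P1 √(10·11)=10.488, P2 √(2·3)=2.449, P3 √(3·4)=3.464, P4 √(16·17)=16.492.
Each quota rounded against its threshold gives P1 11, P2 2, P3 3, P4 16 (total 32).

P1=11, P2=2, P3=3, P4=16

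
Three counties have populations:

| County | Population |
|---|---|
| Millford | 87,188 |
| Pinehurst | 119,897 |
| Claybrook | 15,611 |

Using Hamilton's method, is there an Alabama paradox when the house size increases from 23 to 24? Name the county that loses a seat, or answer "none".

At 23 seats: Millford 9, Pinehurst 12, Claybrook 2.
At 24 seats: Millford 9, Pinehurst 13, Claybrook 2.
No county's allocation decreased.

none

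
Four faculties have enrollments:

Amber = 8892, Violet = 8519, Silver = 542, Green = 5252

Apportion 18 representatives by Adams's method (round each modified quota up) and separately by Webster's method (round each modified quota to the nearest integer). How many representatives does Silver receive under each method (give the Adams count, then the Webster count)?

1 and 0

Adams: Amber 7, Violet 6, Silver 1, Green 4.
Webster: Amber 7, Violet 7, Silver 0, Green 4.
Silver gets 1 under Adams and 0 under Webster.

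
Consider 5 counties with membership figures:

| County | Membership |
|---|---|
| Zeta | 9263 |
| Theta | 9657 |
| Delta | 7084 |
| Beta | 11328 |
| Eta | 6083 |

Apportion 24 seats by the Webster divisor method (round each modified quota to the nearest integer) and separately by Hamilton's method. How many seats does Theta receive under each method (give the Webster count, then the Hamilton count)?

Webster: Zeta 5, Theta 6, Delta 4, Beta 6, Eta 3.
Hamilton: Zeta 5, Theta 5, Delta 4, Beta 6, Eta 4.
Theta gets 6 under Webster and 5 under Hamilton.

6 and 5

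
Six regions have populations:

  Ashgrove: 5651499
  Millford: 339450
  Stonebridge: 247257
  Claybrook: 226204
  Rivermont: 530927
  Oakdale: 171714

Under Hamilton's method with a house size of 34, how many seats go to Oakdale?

Standard divisor: 7167051 ÷ 34 ≈ 210795.618.
Standard quotas: Ashgrove 26.8103, Millford 1.6103, Stonebridge 1.1730, Claybrook 1.0731, Rivermont 2.5187, Oakdale 0.8146.
Lower quotas: Ashgrove 26, Millford 1, Stonebridge 1, Claybrook 1, Rivermont 2, Oakdale 0 (sum 31, leaving 3 seats).
Remainders in descending order: Oakdale 0.8146, Ashgrove 0.8103, Millford 0.6103, Rivermont 0.5187, Stonebridge 0.1730, Claybrook 0.0731.
The surplus seats go to Oakdale, Ashgrove, Millford.
Oakdale receives 1.

1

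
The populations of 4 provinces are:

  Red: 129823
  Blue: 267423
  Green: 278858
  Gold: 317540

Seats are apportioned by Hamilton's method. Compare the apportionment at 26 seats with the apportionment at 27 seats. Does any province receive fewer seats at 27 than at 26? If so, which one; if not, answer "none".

At 26 seats: Red 4, Blue 7, Green 7, Gold 8.
At 27 seats: Red 3, Blue 7, Green 8, Gold 9.
Red drops from 4 to 3.

Red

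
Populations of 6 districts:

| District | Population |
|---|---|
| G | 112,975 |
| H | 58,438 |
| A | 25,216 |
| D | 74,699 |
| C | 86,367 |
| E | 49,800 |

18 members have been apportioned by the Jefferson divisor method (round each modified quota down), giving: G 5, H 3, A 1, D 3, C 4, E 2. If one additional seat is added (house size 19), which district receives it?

G

Priority for the next seat is population ÷ (current seats + 1).
Priorities: G 18829.167, H 14609.500, A 12608.000, D 18674.750, C 17273.400, E 16600.000.
Highest priority: G.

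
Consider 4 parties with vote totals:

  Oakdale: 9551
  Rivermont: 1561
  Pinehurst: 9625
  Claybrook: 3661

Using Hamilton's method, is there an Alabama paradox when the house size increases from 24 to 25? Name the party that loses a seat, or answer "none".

At 24 seats: Oakdale 9, Rivermont 2, Pinehurst 9, Claybrook 4.
At 25 seats: Oakdale 10, Rivermont 1, Pinehurst 10, Claybrook 4.
Rivermont drops from 2 to 1.

Rivermont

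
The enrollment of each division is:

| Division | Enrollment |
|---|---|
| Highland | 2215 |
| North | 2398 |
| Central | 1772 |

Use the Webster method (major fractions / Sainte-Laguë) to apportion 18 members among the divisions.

Highland 6; North 7; Central 5

Standard divisor 6385/18 ≈ 354.722; standard quotas: Highland 6.244, North 6.760, Central 4.995.
Rounding to the nearest integer gives Highland 6, North 7, Central 5 — total 18, matching the house size, so no adjustment is needed.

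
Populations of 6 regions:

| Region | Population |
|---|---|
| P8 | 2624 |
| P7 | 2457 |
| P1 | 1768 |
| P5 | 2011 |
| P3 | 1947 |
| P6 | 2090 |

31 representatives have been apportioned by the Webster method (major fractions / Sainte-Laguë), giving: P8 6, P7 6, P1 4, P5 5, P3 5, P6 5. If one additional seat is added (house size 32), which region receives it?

Priority for the next seat is population ÷ (current seats + 0.5).
Priorities: P8 403.692, P7 378.000, P1 392.889, P5 365.636, P3 354.000, P6 380.000.
Highest priority: P8.

P8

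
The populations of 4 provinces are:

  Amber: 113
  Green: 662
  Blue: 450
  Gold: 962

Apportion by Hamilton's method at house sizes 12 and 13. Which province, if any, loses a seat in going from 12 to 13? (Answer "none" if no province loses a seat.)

Amber

At 12 seats: Amber 1, Green 4, Blue 2, Gold 5.
At 13 seats: Amber 0, Green 4, Blue 3, Gold 6.
Amber drops from 1 to 0.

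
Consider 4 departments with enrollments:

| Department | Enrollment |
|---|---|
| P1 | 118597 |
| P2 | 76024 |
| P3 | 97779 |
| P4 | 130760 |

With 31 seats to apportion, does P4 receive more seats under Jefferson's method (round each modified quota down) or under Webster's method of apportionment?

Jefferson

Jefferson: P1 9, P2 5, P3 7, P4 10.
Webster: P1 9, P2 6, P3 7, P4 9.
P4 gets 10 under Jefferson and 9 under Webster.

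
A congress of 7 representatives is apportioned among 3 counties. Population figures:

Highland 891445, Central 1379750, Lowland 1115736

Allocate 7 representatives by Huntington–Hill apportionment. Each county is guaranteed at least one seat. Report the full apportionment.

Highland=2; Central=3; Lowland=2

With divisor 509389: modified quotas Highland 1.750, Central 2.709, Lowland 2.190.
Geometric-mean thresholds: Highland √(1·2)=1.414, Central √(2·3)=2.449, Lowland √(2·3)=2.449.
Each quota rounded against its threshold gives Highland 2, Central 3, Lowland 2 (total 7).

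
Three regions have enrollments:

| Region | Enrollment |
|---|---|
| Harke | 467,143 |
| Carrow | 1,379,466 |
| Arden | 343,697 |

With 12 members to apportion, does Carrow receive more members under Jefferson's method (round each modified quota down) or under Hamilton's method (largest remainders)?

Jefferson

Jefferson: Harke 2, Carrow 8, Arden 2.
Hamilton: Harke 3, Carrow 7, Arden 2.
Carrow gets 8 under Jefferson and 7 under Hamilton.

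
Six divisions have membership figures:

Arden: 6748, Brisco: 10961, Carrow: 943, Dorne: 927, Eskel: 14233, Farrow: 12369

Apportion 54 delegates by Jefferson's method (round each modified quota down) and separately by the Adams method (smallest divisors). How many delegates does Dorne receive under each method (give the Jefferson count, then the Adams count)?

Jefferson: Arden 8, Brisco 13, Carrow 1, Dorne 1, Eskel 17, Farrow 14.
Adams: Arden 8, Brisco 12, Carrow 2, Dorne 2, Eskel 16, Farrow 14.
Dorne gets 1 under Jefferson and 2 under Adams.

1 and 2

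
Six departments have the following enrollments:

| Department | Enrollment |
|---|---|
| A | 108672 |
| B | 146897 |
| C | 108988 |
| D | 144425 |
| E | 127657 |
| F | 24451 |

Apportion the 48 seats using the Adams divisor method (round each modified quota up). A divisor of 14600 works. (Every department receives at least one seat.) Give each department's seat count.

With modified divisor 14600: modified quotas A 7.443, B 10.061, C 7.465, D 9.892, E 8.744, F 1.675.
Rounding up: A 8, B 11, C 8, D 10, E 9, F 2 (total 48).

A 8, B 11, C 8, D 10, E 9, F 2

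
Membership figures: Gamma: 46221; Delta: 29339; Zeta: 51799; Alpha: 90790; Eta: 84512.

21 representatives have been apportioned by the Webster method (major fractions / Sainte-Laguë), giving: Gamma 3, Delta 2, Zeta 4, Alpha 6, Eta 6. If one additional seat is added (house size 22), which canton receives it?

Priority for the next seat is population ÷ (current seats + 0.5).
Priorities: Gamma 13206.000, Delta 11735.600, Zeta 11510.889, Alpha 13967.692, Eta 13001.846.
Highest priority: Alpha.

Alpha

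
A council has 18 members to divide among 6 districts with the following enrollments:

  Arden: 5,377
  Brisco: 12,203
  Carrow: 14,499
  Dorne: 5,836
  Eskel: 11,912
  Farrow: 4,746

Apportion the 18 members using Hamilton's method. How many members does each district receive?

Arden: 2, Brisco: 4, Carrow: 5, Dorne: 2, Eskel: 4, Farrow: 1

Total 54573; standard divisor 54573/18 ≈ 3031.833.
Standard quotas: Arden 1.7735, Brisco 4.0250, Carrow 4.7823, Dorne 1.9249, Eskel 3.9290, Farrow 1.5654.
Lower quotas: Arden 1, Brisco 4, Carrow 4, Dorne 1, Eskel 3, Farrow 1 (sum 14, leaving 4 seats).
Remainders in descending order: Eskel 0.9290, Dorne 0.9249, Carrow 0.7823, Arden 0.7735, Farrow 0.5654, Brisco 0.0250.
Largest remainders: Eskel, Dorne, Carrow, Arden receive the extra seats.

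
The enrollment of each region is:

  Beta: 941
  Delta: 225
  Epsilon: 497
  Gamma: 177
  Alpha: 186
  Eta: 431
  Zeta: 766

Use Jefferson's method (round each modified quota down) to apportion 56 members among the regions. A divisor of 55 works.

With modified divisor 55: modified quotas Beta 17.109, Delta 4.091, Epsilon 9.036, Gamma 3.218, Alpha 3.382, Eta 7.836, Zeta 13.927.
Rounding down: Beta 17, Delta 4, Epsilon 9, Gamma 3, Alpha 3, Eta 7, Zeta 13 (total 56).

Beta=17, Delta=4, Epsilon=9, Gamma=3, Alpha=3, Eta=7, Zeta=13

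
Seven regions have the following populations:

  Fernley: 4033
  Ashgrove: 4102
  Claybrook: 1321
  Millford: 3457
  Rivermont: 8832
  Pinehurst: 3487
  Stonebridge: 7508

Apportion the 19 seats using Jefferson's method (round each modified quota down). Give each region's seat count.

Fernley: 2, Ashgrove: 2, Claybrook: 0, Millford: 2, Rivermont: 6, Pinehurst: 2, Stonebridge: 5

Standard divisor 32740/19 ≈ 1723.158; standard quotas: Fernley 2.340, Ashgrove 2.381, Claybrook 0.767, Millford 2.006, Rivermont 5.125, Pinehurst 2.024, Stonebridge 4.357.
Rounding down gives 2, 2, 0, 2, 5, 2, 4 = 17 seats, so the divisor must be adjusted.
With modified divisor 1400: modified quotas Fernley 2.881, Ashgrove 2.930, Claybrook 0.944, Millford 2.469, Rivermont 6.309, Pinehurst 2.491, Stonebridge 5.363.
Rounding down: Fernley 2, Ashgrove 2, Claybrook 0, Millford 2, Rivermont 6, Pinehurst 2, Stonebridge 5 (total 19).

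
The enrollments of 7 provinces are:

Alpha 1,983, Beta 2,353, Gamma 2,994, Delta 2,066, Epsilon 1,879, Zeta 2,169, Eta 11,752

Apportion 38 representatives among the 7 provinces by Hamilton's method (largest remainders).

The standard divisor is 25196/38 ≈ 663.053.
Standard quotas: Alpha 2.9907, Beta 3.5487, Gamma 4.5155, Delta 3.1159, Epsilon 2.8339, Zeta 3.2712, Eta 17.7241.
Lower quotas: Alpha 2, Beta 3, Gamma 4, Delta 3, Epsilon 2, Zeta 3, Eta 17 (sum 34, leaving 4 seats).
Remainders in descending order: Alpha 0.9907, Epsilon 0.8339, Eta 0.7241, Beta 0.5487, Gamma 0.5155, Zeta 0.2712, Delta 0.1159.
Largest remainders: Alpha, Epsilon, Eta, Beta receive the extra seats.

Alpha: 3; Beta: 4; Gamma: 4; Delta: 3; Epsilon: 3; Zeta: 3; Eta: 18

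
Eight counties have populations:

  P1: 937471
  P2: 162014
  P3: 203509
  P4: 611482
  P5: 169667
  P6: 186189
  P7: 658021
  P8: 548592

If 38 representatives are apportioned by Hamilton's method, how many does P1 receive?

Standard divisor: 3476945 ÷ 38 ≈ 91498.553.
Standard quotas: P1 10.2457, P2 1.7707, P3 2.2242, P4 6.6830, P5 1.8543, P6 2.0349, P7 7.1916, P8 5.9956.
Lower quotas: P1 10, P2 1, P3 2, P4 6, P5 1, P6 2, P7 7, P8 5 (sum 34, leaving 4 seats).
Remainders in descending order: P8 0.9956, P5 0.8543, P2 0.7707, P4 0.6830, P1 0.2457, P3 0.2242, P7 0.1916, P6 0.0349.
Largest remainders: P8, P5, P2, P4 receive the extra seats.
P1 receives 10.

10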